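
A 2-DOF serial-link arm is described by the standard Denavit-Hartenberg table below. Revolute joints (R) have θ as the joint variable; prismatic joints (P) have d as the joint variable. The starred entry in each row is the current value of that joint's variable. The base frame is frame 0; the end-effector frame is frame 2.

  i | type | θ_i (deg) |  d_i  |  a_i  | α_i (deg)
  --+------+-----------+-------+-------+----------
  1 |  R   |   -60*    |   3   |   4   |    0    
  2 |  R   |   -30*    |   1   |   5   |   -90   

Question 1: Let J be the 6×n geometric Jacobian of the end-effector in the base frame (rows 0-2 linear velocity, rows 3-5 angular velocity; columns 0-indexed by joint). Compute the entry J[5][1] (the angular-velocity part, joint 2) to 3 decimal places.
1.000

axis z_1 = (0.0000,0.0000,1.0000); lever o_n−o_1 = (0.0000,-5.0000,1.0000)
cross product → J_v[:, 1] = (5.0000,0.0000,-0.0000)
J_ω[:, 1] = z_1
entry J[5][1] = 1.0000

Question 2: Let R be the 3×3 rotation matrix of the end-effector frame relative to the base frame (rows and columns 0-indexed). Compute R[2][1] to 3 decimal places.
End-effector y-axis (col 1 of R) = (0.0000,0.0000,-1.0000)
R[2][1] = -1.0000

-1.000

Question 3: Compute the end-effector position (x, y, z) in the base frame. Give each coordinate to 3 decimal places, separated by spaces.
2.000 -8.464 4.000

after link 1: o_1 = (2.0000, -3.4641, 3.0000)
after link 2: o_2 = (2.0000, -8.4641, 4.0000)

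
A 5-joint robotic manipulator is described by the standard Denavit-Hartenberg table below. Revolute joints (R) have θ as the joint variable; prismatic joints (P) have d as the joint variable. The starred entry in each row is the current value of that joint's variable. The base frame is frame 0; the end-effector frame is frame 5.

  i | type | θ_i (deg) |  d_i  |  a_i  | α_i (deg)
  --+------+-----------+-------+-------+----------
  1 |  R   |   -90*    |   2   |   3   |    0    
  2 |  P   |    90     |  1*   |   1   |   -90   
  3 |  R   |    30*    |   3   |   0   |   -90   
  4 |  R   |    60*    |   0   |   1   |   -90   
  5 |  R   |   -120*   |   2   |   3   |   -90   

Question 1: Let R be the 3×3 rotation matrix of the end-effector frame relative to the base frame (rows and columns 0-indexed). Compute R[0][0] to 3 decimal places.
-0.650

End-effector x-axis (col 0 of R) = (-0.6495,0.4330,-0.6250)
R[0][0] = -0.6495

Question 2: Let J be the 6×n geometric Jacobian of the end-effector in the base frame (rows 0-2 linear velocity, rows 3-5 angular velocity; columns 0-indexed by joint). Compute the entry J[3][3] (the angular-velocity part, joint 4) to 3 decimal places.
-0.500

axis z_3 = (-0.5000,0.0000,-0.8660); lever o_n−o_3 = (-3.0155,-0.5670,-1.2590)
cross product → J_v[:, 3] = (-0.4910,1.9821,0.2835)
J_ω[:, 3] = z_3
entry J[3][3] = -0.5000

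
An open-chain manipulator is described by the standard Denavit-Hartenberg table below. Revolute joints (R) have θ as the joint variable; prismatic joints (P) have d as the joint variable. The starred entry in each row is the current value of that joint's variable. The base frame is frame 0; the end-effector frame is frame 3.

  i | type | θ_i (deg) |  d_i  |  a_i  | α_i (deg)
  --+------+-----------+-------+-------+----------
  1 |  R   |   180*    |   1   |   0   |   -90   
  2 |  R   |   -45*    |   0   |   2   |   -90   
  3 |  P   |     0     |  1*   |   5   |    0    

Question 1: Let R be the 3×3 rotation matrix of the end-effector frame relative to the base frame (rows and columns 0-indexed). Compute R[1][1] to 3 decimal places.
End-effector y-axis (col 1 of R) = (0.0000,1.0000,-0.0000)
R[1][1] = 1.0000

1.000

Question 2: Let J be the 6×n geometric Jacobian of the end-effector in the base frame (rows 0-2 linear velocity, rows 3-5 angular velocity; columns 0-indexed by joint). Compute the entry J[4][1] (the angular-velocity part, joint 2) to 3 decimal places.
-1.000

axis z_1 = (-0.0000,-1.0000,0.0000); lever o_n−o_1 = (-5.6569,0.0000,4.2426)
cross product → J_v[:, 1] = (-4.2426,0.0000,-5.6569)
J_ω[:, 1] = z_1
entry J[4][1] = -1.0000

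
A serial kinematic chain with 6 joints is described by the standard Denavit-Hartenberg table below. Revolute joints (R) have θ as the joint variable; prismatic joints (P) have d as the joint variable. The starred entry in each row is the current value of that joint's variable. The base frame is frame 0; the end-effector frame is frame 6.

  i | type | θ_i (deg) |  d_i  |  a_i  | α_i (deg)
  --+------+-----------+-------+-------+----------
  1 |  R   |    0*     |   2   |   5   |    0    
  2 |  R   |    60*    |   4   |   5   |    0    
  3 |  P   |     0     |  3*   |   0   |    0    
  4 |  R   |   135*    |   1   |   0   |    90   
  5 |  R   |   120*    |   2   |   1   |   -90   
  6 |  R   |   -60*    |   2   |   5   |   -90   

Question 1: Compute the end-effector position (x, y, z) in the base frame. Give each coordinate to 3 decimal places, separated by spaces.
after link 1: o_1 = (5.0000, 0.0000, 2.0000)
after link 2: o_2 = (7.5000, 4.3301, 6.0000)
after link 3: o_3 = (7.5000, 4.3301, 9.0000)
after link 4: o_4 = (7.5000, 4.3301, 10.0000)
after link 5: o_5 = (7.4653, 6.3914, 10.8660)
after link 6: o_6 = (9.2250, 11.3458, 12.0311)

9.225 11.346 12.031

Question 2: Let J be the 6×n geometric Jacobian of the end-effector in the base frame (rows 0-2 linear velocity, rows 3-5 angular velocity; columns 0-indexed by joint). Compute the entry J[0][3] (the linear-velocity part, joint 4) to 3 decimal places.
-7.016

axis z_3 = (0.0000,0.0000,1.0000); lever o_n−o_3 = (1.7250,7.0157,3.0311)
cross product → J_v[:, 3] = (-7.0157,1.7250,0.0000)
J_ω[:, 3] = z_3
entry J[0][3] = -7.0157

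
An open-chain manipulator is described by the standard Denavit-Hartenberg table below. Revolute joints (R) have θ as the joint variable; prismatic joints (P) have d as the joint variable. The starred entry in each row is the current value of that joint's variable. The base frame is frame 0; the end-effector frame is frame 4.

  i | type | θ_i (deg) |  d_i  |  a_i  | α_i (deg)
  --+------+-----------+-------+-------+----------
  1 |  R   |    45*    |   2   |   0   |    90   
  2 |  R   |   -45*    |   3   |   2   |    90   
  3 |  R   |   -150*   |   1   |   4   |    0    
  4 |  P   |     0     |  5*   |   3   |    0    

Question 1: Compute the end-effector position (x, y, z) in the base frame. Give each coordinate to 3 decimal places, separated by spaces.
after link 1: o_1 = (0.0000, 0.0000, 2.0000)
after link 2: o_2 = (3.1213, -1.1213, 0.5858)
after link 3: o_3 = (-0.5249, -1.9392, 2.3282)
after link 4: o_4 = (-5.3846, -4.6775, 0.6298)

-5.385 -4.678 0.630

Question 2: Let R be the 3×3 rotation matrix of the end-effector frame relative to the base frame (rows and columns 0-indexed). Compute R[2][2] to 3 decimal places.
-0.707

End-effector z-axis (col 2 of R) = (-0.5000,-0.5000,-0.7071)
R[2][2] = -0.7071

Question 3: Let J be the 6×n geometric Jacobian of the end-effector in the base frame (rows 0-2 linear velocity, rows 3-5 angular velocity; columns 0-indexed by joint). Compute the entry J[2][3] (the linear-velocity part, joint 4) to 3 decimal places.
-0.707

prismatic axis z_3 = (-0.5000,-0.5000,-0.7071)
J_v[:, 3] = z_3; J_ω[:, 3] = (0,0,0)
entry J[2][3] = -0.7071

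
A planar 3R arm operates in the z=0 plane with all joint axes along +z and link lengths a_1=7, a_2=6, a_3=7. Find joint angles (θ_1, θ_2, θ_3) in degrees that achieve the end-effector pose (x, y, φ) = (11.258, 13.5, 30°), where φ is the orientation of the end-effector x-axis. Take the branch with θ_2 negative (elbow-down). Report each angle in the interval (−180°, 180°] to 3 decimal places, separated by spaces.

wrist centre = target − a_3·(cos φ, sin φ) = (5.1958, 10.0000)
cos θ_2 = (126.9966−7²−6²)/(2·7·6) = 0.5000; θ_2 = -60.0027° (elbow-down)
β = atan2(10.0000,5.1958) = 62.5444°; ψ = atan2(-5.1963,9.9998) = -27.4583°
θ_1 = β − ψ = 90.0027°
θ_3 = φ − θ_1 − θ_2 = -0.0000° (wrapped to (-180°,180°])

90.003 -60.003 -0.000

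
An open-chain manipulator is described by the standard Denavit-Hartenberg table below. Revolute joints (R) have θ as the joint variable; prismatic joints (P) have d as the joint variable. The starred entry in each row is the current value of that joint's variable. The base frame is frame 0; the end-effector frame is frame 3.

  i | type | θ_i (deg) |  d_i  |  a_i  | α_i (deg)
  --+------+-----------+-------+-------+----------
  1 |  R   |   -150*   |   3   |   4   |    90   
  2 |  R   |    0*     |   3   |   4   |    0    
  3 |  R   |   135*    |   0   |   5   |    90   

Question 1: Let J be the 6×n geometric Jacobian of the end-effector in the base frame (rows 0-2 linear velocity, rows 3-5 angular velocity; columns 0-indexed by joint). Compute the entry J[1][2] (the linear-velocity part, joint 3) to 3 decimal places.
1.768

axis z_2 = (-0.5000,0.8660,0.0000); lever o_n−o_2 = (3.0619,1.7678,3.5355)
cross product → J_v[:, 2] = (3.0619,1.7678,-3.5355)
J_ω[:, 2] = z_2
entry J[1][2] = 1.7678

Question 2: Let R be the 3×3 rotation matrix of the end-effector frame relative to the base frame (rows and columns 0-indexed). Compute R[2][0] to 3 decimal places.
End-effector x-axis (col 0 of R) = (0.6124,0.3536,0.7071)
R[2][0] = 0.7071

0.707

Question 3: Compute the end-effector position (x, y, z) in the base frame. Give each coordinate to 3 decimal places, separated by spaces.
-5.366 0.366 6.536

after link 1: o_1 = (-3.4641, -2.0000, 3.0000)
after link 2: o_2 = (-8.4282, -1.4019, 3.0000)
after link 3: o_3 = (-5.3663, 0.3658, 6.5355)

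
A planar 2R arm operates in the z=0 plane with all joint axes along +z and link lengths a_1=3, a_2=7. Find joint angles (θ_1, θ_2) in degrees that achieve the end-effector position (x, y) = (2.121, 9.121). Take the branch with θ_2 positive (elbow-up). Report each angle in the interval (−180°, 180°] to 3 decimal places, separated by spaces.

cos θ_2 = (87.6913−3²−7²)/(2·3·7) = 0.7069; θ_2 = 45.0139° (elbow-up)
β = atan2(9.1210,2.1210) = 76.9091°; ψ = atan2(4.9509,7.9485) = 31.9177°
θ_1 = β − ψ = 44.9913°

44.991 45.014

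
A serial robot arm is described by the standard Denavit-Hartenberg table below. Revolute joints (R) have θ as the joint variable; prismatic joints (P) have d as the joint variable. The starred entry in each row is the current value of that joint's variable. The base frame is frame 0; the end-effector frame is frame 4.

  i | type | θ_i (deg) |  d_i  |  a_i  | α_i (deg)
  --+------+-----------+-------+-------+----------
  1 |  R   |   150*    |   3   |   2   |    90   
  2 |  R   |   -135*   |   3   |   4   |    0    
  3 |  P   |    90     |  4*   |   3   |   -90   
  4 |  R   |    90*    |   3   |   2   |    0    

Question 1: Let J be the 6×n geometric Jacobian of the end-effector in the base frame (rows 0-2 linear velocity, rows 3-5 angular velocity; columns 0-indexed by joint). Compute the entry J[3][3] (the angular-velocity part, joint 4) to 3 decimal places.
-0.612

axis z_3 = (-0.6124,0.3536,0.7071); lever o_n−o_3 = (-2.8371,-0.6714,2.1213)
cross product → J_v[:, 3] = (1.2247,-0.7071,1.4142)
J_ω[:, 3] = z_3
entry J[3][3] = -0.6124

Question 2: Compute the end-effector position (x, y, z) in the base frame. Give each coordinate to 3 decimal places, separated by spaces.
-0.457 6.037 0.172

after link 1: o_1 = (-1.7321, 1.0000, 3.0000)
after link 2: o_2 = (2.2174, 2.1839, 0.1716)
after link 3: o_3 = (2.3803, 6.7086, -1.9497)
after link 4: o_4 = (-0.4568, 6.0372, 0.1716)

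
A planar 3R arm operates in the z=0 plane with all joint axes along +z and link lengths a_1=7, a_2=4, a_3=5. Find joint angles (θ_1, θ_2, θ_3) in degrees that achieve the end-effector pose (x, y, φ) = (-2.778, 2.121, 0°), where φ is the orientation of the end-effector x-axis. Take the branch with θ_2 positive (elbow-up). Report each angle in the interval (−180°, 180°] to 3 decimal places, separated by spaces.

wrist centre = target − a_3·(cos φ, sin φ) = (-7.7780, 2.1210)
cos θ_2 = (64.9959−7²−4²)/(2·7·4) = -0.0001; θ_2 = 90.0042° (elbow-up)
β = atan2(2.1210,-7.7780) = 164.7468°; ψ = atan2(4.0000,6.9997) = 29.7459°
θ_1 = β − ψ = 135.0008°
θ_3 = φ − θ_1 − θ_2 = 134.9950° (wrapped to (-180°,180°])

135.001 90.004 134.995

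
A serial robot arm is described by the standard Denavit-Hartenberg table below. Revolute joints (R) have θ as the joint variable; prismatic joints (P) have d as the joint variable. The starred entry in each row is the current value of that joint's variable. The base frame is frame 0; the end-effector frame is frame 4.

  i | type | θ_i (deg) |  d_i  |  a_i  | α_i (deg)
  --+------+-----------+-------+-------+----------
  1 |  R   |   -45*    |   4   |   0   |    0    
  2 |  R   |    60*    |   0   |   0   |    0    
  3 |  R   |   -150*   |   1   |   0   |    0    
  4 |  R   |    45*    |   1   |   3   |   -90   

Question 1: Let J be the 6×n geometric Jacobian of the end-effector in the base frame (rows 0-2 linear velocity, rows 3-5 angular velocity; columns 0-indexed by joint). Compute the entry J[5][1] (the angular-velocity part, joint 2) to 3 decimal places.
1.000

axis z_1 = (0.0000,0.0000,1.0000); lever o_n−o_1 = (-0.0000,-3.0000,2.0000)
cross product → J_v[:, 1] = (3.0000,-0.0000,0.0000)
J_ω[:, 1] = z_1
entry J[5][1] = 1.0000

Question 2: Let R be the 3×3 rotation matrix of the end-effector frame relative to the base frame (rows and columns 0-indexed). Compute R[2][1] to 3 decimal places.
-1.000

End-effector y-axis (col 1 of R) = (0.0000,-0.0000,-1.0000)
R[2][1] = -1.0000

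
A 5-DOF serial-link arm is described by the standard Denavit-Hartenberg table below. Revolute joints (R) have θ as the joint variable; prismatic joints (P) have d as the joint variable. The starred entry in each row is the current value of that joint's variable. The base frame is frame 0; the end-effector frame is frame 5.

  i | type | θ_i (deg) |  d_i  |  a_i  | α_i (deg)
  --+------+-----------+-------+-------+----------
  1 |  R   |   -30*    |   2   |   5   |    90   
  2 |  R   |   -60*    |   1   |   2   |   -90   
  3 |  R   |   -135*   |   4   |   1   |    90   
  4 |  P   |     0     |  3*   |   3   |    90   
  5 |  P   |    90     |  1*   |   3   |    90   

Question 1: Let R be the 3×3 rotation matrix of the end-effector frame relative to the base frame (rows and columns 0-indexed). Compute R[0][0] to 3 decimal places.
End-effector x-axis (col 0 of R) = (0.0474,0.7891,0.6124)
R[0][0] = 0.0474

0.047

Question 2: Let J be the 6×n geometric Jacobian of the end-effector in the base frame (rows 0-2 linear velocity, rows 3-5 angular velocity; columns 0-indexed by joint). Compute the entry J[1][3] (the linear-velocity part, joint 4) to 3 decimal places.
prismatic axis z_3 = (0.0474,0.7891,0.6124)
J_v[:, 3] = z_3; J_ω[:, 3] = (0,0,0)
entry J[1][3] = 0.7891

0.789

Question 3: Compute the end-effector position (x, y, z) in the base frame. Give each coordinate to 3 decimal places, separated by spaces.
4.591 -2.173 7.892

after link 1: o_1 = (4.3301, -2.5000, 2.0000)
after link 2: o_2 = (4.6962, -3.8660, 0.2679)
after link 3: o_3 = (7.0364, -6.0337, 2.8803)
after link 4: o_4 = (5.1993, -4.9730, 6.5546)
after link 5: o_5 = (4.5914, -2.1726, 7.8917)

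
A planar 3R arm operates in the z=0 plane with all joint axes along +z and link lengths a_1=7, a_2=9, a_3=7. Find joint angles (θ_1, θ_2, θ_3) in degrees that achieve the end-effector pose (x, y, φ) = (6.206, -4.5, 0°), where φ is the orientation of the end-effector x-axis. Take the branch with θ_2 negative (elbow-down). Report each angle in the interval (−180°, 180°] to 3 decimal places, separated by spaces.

wrist centre = target − a_3·(cos φ, sin φ) = (-0.7940, -4.5000)
cos θ_2 = (20.8804−7²−9²)/(2·7·9) = -0.8660; θ_2 = -150.0003° (elbow-down)
β = atan2(-4.5000,-0.7940) = -100.0065°; ψ = atan2(-4.5000,-0.7943) = -100.0098°
θ_1 = β − ψ = 0.0032°
θ_3 = φ − θ_1 − θ_2 = 149.9971° (wrapped to (-180°,180°])

0.003 -150.000 149.997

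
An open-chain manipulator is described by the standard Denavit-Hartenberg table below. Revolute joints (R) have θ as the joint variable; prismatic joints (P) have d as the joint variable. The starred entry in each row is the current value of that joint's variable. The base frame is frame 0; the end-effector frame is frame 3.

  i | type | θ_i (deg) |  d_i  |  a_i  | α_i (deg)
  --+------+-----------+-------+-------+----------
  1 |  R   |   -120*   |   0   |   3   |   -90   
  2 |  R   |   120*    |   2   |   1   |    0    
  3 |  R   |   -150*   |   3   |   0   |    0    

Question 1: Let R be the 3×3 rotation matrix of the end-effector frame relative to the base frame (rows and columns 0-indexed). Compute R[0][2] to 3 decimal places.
0.866

End-effector z-axis (col 2 of R) = (0.8660,-0.5000,0.0000)
R[0][2] = 0.8660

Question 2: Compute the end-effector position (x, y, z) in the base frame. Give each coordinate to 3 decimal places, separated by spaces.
3.080 -4.665 -0.866

after link 1: o_1 = (-1.5000, -2.5981, 0.0000)
after link 2: o_2 = (0.4821, -3.1651, -0.8660)
after link 3: o_3 = (3.0801, -4.6651, -0.8660)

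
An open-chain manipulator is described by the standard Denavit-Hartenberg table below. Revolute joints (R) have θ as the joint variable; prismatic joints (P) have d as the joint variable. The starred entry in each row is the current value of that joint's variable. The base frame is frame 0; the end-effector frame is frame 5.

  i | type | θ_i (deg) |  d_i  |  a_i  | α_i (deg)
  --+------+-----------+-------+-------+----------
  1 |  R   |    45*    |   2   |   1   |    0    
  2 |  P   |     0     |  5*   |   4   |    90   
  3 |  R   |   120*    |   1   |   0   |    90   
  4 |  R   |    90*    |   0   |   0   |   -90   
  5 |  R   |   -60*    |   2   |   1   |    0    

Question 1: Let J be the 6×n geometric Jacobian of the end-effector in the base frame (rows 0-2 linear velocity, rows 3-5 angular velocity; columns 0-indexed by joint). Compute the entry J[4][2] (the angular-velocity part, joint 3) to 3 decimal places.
axis z_2 = (0.7071,-0.7071,0.0000); lever o_n−o_2 = (2.2981,0.1768,-1.2990)
cross product → J_v[:, 2] = (0.9186,0.9186,1.7500)
J_ω[:, 2] = z_2
entry J[4][2] = -0.7071

-0.707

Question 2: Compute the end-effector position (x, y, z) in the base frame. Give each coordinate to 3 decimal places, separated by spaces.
5.834 3.712 5.701

after link 1: o_1 = (0.7071, 0.7071, 2.0000)
after link 2: o_2 = (3.5355, 3.5355, 7.0000)
after link 3: o_3 = (4.2426, 2.8284, 7.0000)
after link 4: o_4 = (4.2426, 2.8284, 7.0000)
after link 5: o_5 = (5.8336, 3.7123, 5.7010)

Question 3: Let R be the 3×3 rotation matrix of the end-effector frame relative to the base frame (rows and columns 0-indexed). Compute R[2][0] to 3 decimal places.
0.433

End-effector x-axis (col 0 of R) = (0.8839,0.1768,0.4330)
R[2][0] = 0.4330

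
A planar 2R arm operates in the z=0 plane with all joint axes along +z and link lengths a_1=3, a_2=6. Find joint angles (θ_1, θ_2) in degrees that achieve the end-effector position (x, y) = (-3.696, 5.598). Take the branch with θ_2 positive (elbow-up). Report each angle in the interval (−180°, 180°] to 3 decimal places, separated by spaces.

59.997 90.003

cos θ_2 = (44.9980−3²−6²)/(2·3·6) = -0.0001; θ_2 = 90.0032° (elbow-up)
β = atan2(5.5980,-3.6960) = 123.4342°; ψ = atan2(6.0000,2.9997) = 63.4375°
θ_1 = β − ψ = 59.9968°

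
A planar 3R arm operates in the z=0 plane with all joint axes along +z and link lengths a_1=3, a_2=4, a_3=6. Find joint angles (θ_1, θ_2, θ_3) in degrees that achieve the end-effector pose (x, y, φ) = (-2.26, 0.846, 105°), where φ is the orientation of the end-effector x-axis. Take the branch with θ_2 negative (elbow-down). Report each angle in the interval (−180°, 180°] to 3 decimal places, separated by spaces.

-44.997 -90.005 -119.998

wrist centre = target − a_3·(cos φ, sin φ) = (-0.7071, -4.9496)
cos θ_2 = (24.9981−3²−4²)/(2·3·4) = -0.0001; θ_2 = -90.0046° (elbow-down)
β = atan2(-4.9496,-0.7071) = -98.1302°; ψ = atan2(-4.0000,2.9997) = -53.1331°
θ_1 = β − ψ = -44.9971°
θ_3 = φ − θ_1 − θ_2 = -119.9983° (wrapped to (-180°,180°])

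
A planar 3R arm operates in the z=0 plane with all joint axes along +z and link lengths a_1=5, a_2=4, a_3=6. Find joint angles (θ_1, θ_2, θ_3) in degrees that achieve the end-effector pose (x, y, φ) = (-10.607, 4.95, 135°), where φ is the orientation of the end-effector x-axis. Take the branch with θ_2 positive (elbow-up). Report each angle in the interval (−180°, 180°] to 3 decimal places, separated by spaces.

wrist centre = target − a_3·(cos φ, sin φ) = (-6.3644, 0.7074)
cos θ_2 = (41.0054−5²−4²)/(2·5·4) = 0.0001; θ_2 = 89.9922° (elbow-up)
β = atan2(0.7074,-6.3644) = 173.6580°; ψ = atan2(4.0000,5.0005) = 38.6568°
θ_1 = β − ψ = 135.0012°
θ_3 = φ − θ_1 − θ_2 = -89.9934° (wrapped to (-180°,180°])

135.001 89.992 -89.993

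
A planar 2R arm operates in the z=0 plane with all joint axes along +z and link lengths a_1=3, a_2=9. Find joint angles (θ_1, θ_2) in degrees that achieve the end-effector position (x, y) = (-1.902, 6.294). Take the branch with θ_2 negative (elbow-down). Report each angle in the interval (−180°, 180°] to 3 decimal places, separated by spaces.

-116.365 -150.005

cos θ_2 = (43.2320−3²−9²)/(2·3·9) = -0.8661; θ_2 = -150.0055° (elbow-down)
β = atan2(6.2940,-1.9020) = 106.8144°; ψ = atan2(-4.4993,-4.7947) = -136.8205°
θ_1 = β − ψ = 243.6350°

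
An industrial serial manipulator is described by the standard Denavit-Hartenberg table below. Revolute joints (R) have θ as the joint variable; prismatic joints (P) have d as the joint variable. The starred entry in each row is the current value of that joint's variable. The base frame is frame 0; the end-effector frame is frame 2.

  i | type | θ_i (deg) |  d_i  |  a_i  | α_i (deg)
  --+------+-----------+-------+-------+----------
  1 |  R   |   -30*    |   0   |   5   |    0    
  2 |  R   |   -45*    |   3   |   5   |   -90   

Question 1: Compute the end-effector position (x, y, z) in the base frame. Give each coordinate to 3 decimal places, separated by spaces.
5.624 -7.330 3.000

after link 1: o_1 = (4.3301, -2.5000, 0.0000)
after link 2: o_2 = (5.6242, -7.3296, 3.0000)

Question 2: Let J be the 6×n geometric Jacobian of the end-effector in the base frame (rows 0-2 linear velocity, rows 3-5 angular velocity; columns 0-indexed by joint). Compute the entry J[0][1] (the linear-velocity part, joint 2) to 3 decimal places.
4.830

axis z_1 = (0.0000,0.0000,1.0000); lever o_n−o_1 = (1.2941,-4.8296,3.0000)
cross product → J_v[:, 1] = (4.8296,1.2941,-0.0000)
J_ω[:, 1] = z_1
entry J[0][1] = 4.8296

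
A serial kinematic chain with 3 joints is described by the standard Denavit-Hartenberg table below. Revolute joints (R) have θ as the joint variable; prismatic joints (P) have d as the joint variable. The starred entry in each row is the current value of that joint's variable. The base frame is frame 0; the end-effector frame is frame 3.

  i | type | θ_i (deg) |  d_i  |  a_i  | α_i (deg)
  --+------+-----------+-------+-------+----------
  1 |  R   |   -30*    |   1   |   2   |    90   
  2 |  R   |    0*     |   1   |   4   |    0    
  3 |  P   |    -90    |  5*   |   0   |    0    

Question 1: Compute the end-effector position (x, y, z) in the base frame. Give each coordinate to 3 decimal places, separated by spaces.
2.196 -8.196 1.000

after link 1: o_1 = (1.7321, -1.0000, 1.0000)
after link 2: o_2 = (4.6962, -3.8660, 1.0000)
after link 3: o_3 = (2.1962, -8.1962, 1.0000)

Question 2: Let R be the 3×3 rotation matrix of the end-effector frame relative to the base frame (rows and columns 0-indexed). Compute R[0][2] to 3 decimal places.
-0.500

End-effector z-axis (col 2 of R) = (-0.5000,-0.8660,0.0000)
R[0][2] = -0.5000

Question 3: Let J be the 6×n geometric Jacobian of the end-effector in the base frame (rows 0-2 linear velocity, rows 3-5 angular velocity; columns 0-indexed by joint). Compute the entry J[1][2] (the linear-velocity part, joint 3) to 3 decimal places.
prismatic axis z_2 = (-0.5000,-0.8660,0.0000)
J_v[:, 2] = z_2; J_ω[:, 2] = (0,0,0)
entry J[1][2] = -0.8660

-0.866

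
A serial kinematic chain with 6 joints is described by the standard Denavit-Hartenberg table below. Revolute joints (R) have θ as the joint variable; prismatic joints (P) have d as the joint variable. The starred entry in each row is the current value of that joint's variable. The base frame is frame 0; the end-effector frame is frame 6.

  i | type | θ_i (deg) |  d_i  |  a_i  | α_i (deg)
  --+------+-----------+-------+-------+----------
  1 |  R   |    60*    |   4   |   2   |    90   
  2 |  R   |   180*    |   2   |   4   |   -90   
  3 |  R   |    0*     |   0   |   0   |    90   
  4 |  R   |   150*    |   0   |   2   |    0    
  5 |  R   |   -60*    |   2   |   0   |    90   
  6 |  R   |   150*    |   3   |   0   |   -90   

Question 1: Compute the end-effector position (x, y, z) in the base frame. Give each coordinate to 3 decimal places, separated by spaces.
1.830 -4.830 3.000

after link 1: o_1 = (1.0000, 1.7321, 4.0000)
after link 2: o_2 = (0.7321, -2.7321, 4.0000)
after link 3: o_3 = (0.7321, -2.7321, 4.0000)
after link 4: o_4 = (1.5981, -1.2321, 3.0000)
after link 5: o_5 = (3.3301, -2.2321, 3.0000)
after link 6: o_6 = (1.8301, -4.8301, 3.0000)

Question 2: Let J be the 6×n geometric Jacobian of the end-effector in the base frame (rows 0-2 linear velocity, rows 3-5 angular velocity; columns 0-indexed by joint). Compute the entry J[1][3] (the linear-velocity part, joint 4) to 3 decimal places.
0.866

axis z_3 = (0.8660,-0.5000,0.0000); lever o_n−o_3 = (1.0981,-2.0981,-1.0000)
cross product → J_v[:, 3] = (0.5000,0.8660,-1.2679)
J_ω[:, 3] = z_3
entry J[1][3] = 0.8660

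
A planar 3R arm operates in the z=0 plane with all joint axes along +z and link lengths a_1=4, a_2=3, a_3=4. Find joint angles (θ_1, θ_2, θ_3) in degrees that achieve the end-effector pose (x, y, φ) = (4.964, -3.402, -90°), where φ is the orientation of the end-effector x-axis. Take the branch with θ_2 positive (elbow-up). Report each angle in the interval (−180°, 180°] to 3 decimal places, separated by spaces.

-30.002 90.003 -150.001

wrist centre = target − a_3·(cos φ, sin φ) = (4.9640, 0.5980)
cos θ_2 = (24.9989−4²−3²)/(2·4·3) = -0.0000; θ_2 = 90.0026° (elbow-up)
β = atan2(0.5980,4.9640) = 6.8692°; ψ = atan2(3.0000,3.9999) = 36.8708°
θ_1 = β − ψ = -30.0017°
θ_3 = φ − θ_1 − θ_2 = -150.0010° (wrapped to (-180°,180°])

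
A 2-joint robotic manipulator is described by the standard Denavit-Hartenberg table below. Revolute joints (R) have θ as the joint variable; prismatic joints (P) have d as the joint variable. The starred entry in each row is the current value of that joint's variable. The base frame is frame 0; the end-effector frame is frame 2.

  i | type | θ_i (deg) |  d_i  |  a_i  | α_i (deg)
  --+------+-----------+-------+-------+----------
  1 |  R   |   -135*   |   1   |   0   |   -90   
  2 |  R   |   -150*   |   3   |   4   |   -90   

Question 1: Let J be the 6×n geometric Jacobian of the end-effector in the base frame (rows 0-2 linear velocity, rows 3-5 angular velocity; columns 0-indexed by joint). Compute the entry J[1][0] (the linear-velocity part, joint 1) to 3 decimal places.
4.571

axis z_0 = ẑ; lever o_n−o_0 = (4.5708,0.3282,3.0000)
cross product → J_v[:, 0] = (-0.3282,4.5708,0.0000)
J_ω[:, 0] = z_0
entry J[1][0] = 4.5708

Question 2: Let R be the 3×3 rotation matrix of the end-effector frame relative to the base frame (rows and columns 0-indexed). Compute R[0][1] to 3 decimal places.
End-effector y-axis (col 1 of R) = (-0.7071,0.7071,-0.0000)
R[0][1] = -0.7071

-0.707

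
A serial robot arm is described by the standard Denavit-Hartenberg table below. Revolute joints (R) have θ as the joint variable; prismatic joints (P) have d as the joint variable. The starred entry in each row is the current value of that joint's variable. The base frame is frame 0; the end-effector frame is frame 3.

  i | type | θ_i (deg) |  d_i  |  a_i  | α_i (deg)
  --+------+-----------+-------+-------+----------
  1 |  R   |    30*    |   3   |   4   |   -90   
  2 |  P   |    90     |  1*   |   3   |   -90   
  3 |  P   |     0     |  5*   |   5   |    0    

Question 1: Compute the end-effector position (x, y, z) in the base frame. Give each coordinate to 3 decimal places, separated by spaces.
-1.366 0.366 -5.000

after link 1: o_1 = (3.4641, 2.0000, 3.0000)
after link 2: o_2 = (2.9641, 2.8660, 0.0000)
after link 3: o_3 = (-1.3660, 0.3660, -5.0000)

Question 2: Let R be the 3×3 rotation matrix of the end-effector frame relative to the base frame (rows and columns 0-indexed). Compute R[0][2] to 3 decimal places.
-0.866

End-effector z-axis (col 2 of R) = (-0.8660,-0.5000,-0.0000)
R[0][2] = -0.8660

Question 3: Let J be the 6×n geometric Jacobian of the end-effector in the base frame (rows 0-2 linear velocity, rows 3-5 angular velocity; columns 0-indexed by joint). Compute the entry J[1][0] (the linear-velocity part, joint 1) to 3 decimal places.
-1.366

axis z_0 = ẑ; lever o_n−o_0 = (-1.3660,0.3660,-5.0000)
cross product → J_v[:, 0] = (-0.3660,-1.3660,0.0000)
J_ω[:, 0] = z_0
entry J[1][0] = -1.3660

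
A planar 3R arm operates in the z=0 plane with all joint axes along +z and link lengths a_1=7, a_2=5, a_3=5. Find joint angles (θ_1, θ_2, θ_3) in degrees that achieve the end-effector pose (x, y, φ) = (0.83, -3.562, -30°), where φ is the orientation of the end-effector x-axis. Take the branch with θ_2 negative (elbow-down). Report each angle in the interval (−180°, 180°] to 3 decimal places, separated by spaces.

wrist centre = target − a_3·(cos φ, sin φ) = (-3.5001, -1.0620)
cos θ_2 = (13.3787−7²−5²)/(2·7·5) = -0.8660; θ_2 = -149.9992° (elbow-down)
β = atan2(-1.0620,-3.5001) = -163.1213°; ψ = atan2(-2.5001,2.6699) = -43.1184°
θ_1 = β − ψ = -120.0029°
θ_3 = φ − θ_1 − θ_2 = -119.9979° (wrapped to (-180°,180°])

-120.003 -149.999 -119.998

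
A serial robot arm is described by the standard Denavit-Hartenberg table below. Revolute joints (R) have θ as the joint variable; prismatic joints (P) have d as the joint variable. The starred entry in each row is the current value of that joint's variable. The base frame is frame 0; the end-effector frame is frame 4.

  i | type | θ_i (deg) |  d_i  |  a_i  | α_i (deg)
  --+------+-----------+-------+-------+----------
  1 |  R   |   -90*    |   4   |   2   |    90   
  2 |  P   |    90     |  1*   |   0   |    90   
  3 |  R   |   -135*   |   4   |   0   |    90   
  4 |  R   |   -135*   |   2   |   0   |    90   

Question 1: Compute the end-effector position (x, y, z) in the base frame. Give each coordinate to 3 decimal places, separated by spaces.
after link 1: o_1 = (0.0000, -2.0000, 4.0000)
after link 2: o_2 = (-1.0000, -2.0000, 4.0000)
after link 3: o_3 = (-1.0000, -6.0000, 4.0000)
after link 4: o_4 = (-2.4142, -6.0000, 2.5858)

-2.414 -6.000 2.586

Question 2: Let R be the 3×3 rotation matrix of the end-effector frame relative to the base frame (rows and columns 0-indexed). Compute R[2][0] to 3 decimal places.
0.500

End-effector x-axis (col 0 of R) = (-0.5000,0.7071,0.5000)
R[2][0] = 0.5000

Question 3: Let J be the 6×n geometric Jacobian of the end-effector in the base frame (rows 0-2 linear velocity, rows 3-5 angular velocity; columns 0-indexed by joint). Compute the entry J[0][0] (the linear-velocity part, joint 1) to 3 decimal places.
6.000

axis z_0 = ẑ; lever o_n−o_0 = (-2.4142,-6.0000,2.5858)
cross product → J_v[:, 0] = (6.0000,-2.4142,0.0000)
J_ω[:, 0] = z_0
entry J[0][0] = 6.0000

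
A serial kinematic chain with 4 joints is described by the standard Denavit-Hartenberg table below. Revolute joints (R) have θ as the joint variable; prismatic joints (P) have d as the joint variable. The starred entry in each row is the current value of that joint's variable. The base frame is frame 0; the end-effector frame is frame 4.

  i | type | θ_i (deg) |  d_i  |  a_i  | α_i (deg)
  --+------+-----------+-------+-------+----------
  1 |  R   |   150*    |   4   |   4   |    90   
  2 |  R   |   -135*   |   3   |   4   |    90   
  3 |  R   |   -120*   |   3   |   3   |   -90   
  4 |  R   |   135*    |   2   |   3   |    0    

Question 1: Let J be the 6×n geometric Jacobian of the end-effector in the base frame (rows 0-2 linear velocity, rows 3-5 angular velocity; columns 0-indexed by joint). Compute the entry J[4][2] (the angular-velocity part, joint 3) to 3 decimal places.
axis z_2 = (0.6124,-0.3536,0.7071); lever o_n−o_2 = (0.4492,-2.2927,-0.2928)
cross product → J_v[:, 2] = (1.7247,0.4969,-1.2452)
J_ω[:, 2] = z_2
entry J[4][2] = -0.3536

-0.354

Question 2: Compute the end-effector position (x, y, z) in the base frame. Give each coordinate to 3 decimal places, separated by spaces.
after link 1: o_1 = (-3.4641, 2.0000, 4.0000)
after link 2: o_2 = (0.4854, 3.1839, 1.1716)
after link 3: o_3 = (0.1049, 0.4035, 4.3536)
after link 4: o_4 = (0.9346, 0.8911, 0.8788)

0.935 0.891 0.879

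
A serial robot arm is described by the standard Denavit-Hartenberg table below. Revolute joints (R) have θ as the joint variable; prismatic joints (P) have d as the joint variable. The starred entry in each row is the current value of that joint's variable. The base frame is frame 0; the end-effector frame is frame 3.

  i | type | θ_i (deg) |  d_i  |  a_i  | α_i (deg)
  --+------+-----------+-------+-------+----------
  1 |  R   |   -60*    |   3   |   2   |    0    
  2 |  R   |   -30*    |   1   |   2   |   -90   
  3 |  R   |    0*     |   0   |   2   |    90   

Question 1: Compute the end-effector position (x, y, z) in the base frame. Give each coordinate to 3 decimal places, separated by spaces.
after link 1: o_1 = (1.0000, -1.7321, 3.0000)
after link 2: o_2 = (1.0000, -3.7321, 4.0000)
after link 3: o_3 = (1.0000, -5.7321, 4.0000)

1.000 -5.732 4.000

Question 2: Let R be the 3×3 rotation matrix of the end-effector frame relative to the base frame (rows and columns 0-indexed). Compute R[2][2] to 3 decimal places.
End-effector z-axis (col 2 of R) = (0.0000,0.0000,1.0000)
R[2][2] = 1.0000

1.000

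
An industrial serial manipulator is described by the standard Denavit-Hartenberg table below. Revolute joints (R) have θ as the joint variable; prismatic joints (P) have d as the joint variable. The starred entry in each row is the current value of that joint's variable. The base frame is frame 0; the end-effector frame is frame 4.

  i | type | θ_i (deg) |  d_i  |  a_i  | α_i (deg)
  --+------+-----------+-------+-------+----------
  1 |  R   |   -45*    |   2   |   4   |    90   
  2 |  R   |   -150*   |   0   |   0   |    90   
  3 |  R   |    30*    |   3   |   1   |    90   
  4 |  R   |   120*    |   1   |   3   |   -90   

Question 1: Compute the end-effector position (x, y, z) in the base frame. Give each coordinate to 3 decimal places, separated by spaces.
after link 1: o_1 = (2.8284, -2.8284, 2.0000)
after link 2: o_2 = (2.8284, -2.8284, 2.0000)
after link 3: o_3 = (0.8839, -1.5910, 4.1651)
after link 4: o_4 = (1.5973, -0.0190, 6.8146)

1.597 -0.019 6.815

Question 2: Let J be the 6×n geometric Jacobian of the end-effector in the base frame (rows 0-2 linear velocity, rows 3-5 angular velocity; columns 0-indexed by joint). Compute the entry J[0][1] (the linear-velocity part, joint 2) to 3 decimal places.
-3.404

axis z_1 = (-0.7071,-0.7071,0.0000); lever o_n−o_1 = (-1.2311,2.8094,4.8146)
cross product → J_v[:, 1] = (-3.4044,3.4044,-2.8571)
J_ω[:, 1] = z_1
entry J[0][1] = -3.4044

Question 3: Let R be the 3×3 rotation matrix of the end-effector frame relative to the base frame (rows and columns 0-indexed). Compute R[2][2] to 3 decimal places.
End-effector z-axis (col 2 of R) = (0.9422,-0.3299,-0.0580)
R[2][2] = -0.0580

-0.058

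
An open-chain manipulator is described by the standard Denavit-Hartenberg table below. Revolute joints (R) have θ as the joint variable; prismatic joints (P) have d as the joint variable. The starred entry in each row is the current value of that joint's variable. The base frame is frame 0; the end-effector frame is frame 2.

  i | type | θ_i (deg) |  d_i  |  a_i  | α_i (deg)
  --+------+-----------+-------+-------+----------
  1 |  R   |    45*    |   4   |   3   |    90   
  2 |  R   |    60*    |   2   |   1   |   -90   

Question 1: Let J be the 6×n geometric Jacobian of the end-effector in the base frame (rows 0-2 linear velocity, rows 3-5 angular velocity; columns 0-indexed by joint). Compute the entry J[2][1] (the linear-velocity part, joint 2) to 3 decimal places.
axis z_1 = (0.7071,-0.7071,0.0000); lever o_n−o_1 = (1.7678,-1.0607,0.8660)
cross product → J_v[:, 1] = (-0.6124,-0.6124,0.5000)
J_ω[:, 1] = z_1
entry J[2][1] = 0.5000

0.500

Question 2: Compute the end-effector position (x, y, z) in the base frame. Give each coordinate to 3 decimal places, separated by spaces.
3.889 1.061 4.866

after link 1: o_1 = (2.1213, 2.1213, 4.0000)
after link 2: o_2 = (3.8891, 1.0607, 4.8660)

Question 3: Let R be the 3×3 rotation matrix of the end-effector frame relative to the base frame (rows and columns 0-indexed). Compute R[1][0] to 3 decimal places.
End-effector x-axis (col 0 of R) = (0.3536,0.3536,0.8660)
R[1][0] = 0.3536

0.354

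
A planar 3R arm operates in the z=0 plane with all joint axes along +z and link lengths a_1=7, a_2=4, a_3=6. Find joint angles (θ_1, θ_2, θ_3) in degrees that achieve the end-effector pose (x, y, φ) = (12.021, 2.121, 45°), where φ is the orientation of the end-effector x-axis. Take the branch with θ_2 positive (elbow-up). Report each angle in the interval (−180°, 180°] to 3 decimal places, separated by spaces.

-45.001 89.996 0.005

wrist centre = target − a_3·(cos φ, sin φ) = (7.7784, -2.1216)
cos θ_2 = (65.0042−7²−4²)/(2·7·4) = 0.0001; θ_2 = 89.9957° (elbow-up)
β = atan2(-2.1216,7.7784) = -15.2570°; ψ = atan2(4.0000,7.0003) = 29.7438°
θ_1 = β − ψ = -45.0008°
θ_3 = φ − θ_1 − θ_2 = 0.0051° (wrapped to (-180°,180°])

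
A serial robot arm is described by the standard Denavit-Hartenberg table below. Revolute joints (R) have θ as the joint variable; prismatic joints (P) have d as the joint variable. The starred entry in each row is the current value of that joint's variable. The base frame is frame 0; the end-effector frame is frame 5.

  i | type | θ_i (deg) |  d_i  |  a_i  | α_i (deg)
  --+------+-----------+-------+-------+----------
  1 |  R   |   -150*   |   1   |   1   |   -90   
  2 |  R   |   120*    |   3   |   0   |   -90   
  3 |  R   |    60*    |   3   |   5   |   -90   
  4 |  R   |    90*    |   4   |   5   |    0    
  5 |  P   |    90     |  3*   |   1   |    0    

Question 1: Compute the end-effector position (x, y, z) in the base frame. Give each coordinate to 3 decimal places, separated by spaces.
after link 1: o_1 = (-0.8660, -0.5000, 1.0000)
after link 2: o_2 = (0.6340, -3.0981, 1.0000)
after link 3: o_3 = (1.8014, 2.5760, 0.3349)
after link 4: o_4 = (-4.4486, 1.2769, 0.8349)
after link 5: o_5 = (-6.1071, 1.0514, 3.5179)

-6.107 1.051 3.518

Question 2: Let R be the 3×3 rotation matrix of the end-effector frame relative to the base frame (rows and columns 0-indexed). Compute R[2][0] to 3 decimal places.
End-effector x-axis (col 0 of R) = (0.2165,-0.8750,0.4330)
R[2][0] = 0.4330

0.433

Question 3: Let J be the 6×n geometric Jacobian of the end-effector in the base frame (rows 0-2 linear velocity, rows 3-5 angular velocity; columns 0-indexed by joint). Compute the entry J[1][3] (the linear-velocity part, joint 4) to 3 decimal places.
axis z_3 = (-0.6250,0.2165,0.7500); lever o_n−o_3 = (-7.9085,-1.5245,3.1830)
cross product → J_v[:, 3] = (1.8325,-3.9420,2.6651)
J_ω[:, 3] = z_3
entry J[1][3] = -3.9420

-3.942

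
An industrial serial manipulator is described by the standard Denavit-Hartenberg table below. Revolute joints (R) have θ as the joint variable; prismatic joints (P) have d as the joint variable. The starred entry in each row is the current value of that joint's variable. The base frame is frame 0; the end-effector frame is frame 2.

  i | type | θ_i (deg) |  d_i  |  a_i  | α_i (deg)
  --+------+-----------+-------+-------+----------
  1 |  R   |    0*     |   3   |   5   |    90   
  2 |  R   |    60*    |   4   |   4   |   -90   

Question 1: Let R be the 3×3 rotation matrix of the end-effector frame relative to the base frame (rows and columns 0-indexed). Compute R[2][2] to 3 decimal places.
0.500

End-effector z-axis (col 2 of R) = (-0.8660,-0.0000,0.5000)
R[2][2] = 0.5000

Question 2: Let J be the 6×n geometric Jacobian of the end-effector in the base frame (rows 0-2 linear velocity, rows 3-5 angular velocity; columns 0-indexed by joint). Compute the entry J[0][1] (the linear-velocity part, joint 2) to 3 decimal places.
axis z_1 = (0.0000,-1.0000,0.0000); lever o_n−o_1 = (2.0000,-4.0000,3.4641)
cross product → J_v[:, 1] = (-3.4641,0.0000,2.0000)
J_ω[:, 1] = z_1
entry J[0][1] = -3.4641

-3.464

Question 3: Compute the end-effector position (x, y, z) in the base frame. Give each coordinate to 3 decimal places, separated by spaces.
after link 1: o_1 = (5.0000, 0.0000, 3.0000)
after link 2: o_2 = (7.0000, -4.0000, 6.4641)

7.000 -4.000 6.464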